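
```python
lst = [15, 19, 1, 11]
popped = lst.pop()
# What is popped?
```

11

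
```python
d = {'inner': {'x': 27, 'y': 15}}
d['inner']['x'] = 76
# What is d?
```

After line 1: d = {'inner': {'x': 27, 'y': 15}}
After line 2 (inner x overwritten): d = {'inner': {'x': 76, 'y': 15}}

{'inner': {'x': 76, 'y': 15}}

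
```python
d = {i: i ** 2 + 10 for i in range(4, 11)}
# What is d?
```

{4: 26, 5: 35, 6: 46, 7: 59, 8: 74, 9: 91, 10: 110}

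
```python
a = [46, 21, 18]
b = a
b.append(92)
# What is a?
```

After line 1: a = [46, 21, 18]
After line 2 (b = a is an alias, same object): a = [46, 21, 18], b = [46, 21, 18]
After line 3 (b.append mutates the shared list): a = [46, 21, 18, 92], b = [46, 21, 18, 92]

[46, 21, 18, 92]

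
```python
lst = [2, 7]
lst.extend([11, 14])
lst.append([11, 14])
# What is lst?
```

After line 1: lst = [2, 7]
After line 2 (extend unpacks [11, 14]): lst = [2, 7, 11, 14]
After line 3 (append adds [11, 14] as single element): lst = [2, 7, 11, 14, [11, 14]]

[2, 7, 11, 14, [11, 14]]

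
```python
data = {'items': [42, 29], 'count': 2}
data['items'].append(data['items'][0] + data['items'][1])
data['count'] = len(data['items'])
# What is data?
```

After line 1: data = {'items': [42, 29], 'count': 2}
After line 2 (append 42 + 29 = 71): data = {'items': [42, 29, 71], 'count': 2}
After line 3 (count = len(items) = 3): data = {'items': [42, 29, 71], 'count': 3}

{'items': [42, 29, 71], 'count': 3}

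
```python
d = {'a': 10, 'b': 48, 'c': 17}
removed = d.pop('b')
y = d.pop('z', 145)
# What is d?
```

After line 1: d = {'a': 10, 'b': 48, 'c': 17}
After line 2 (pop 'b' returns 48): d = {'a': 10, 'c': 17}, removed = 48
After line 3 (pop 'z' missing, returns default 145): d = {'a': 10, 'c': 17}, y = 145

{'a': 10, 'c': 17}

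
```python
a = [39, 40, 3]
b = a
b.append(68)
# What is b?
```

After line 1: a = [39, 40, 3]
After line 2 (b = a is an alias, same object): a = [39, 40, 3], b = [39, 40, 3]
After line 3 (b.append mutates the shared list): a = [39, 40, 3, 68], b = [39, 40, 3, 68]

[39, 40, 3, 68]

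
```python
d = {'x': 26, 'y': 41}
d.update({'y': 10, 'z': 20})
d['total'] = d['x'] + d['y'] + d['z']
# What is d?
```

After line 1: d = {'x': 26, 'y': 41}
After line 2 (y overwritten, z added): d = {'x': 26, 'y': 10, 'z': 20}
After line 3 (total = 26 + 10 + 20 = 56): d = {'x': 26, 'y': 10, 'z': 20, 'total': 56}

{'x': 26, 'y': 10, 'z': 20, 'total': 56}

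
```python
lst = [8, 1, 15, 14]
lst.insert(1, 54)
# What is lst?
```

[8, 54, 1, 15, 14]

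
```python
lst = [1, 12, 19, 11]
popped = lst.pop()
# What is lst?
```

[1, 12, 19]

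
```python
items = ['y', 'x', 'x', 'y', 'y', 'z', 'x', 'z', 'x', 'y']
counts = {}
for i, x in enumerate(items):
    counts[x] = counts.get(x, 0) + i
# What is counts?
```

Initial: counts = {}, items = ['y', 'x', 'x', 'y', 'y', 'z', 'x', 'z', 'x', 'y']
i=0, x='y': counts = {'y': 0}
i=1, x='x': counts = {'y': 0, 'x': 1}
i=2, x='x': counts = {'y': 0, 'x': 3}
i=3, x='y': counts = {'y': 3, 'x': 3}
i=4, x='y': counts = {'y': 7, 'x': 3}
i=5, x='z': counts = {'y': 7, 'x': 3, 'z': 5}
i=6, x='x': counts = {'y': 7, 'x': 9, 'z': 5}
i=7, x='z': counts = {'y': 7, 'x': 9, 'z': 12}
i=8, x='x': counts = {'y': 7, 'x': 17, 'z': 12}
i=9, x='y': counts = {'y': 16, 'x': 17, 'z': 12}

{'y': 16, 'x': 17, 'z': 12}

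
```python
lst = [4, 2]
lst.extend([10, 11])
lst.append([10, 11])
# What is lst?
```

After line 1: lst = [4, 2]
After line 2 (extend unpacks [10, 11]): lst = [4, 2, 10, 11]
After line 3 (append adds [10, 11] as single element): lst = [4, 2, 10, 11, [10, 11]]

[4, 2, 10, 11, [10, 11]]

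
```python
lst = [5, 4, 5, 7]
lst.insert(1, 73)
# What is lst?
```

[5, 73, 4, 5, 7]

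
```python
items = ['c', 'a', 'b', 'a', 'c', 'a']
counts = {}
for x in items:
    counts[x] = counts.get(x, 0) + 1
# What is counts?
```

Initial: counts = {}, items = ['c', 'a', 'b', 'a', 'c', 'a']
See 'c': counts = {'c': 1}
See 'a': counts = {'c': 1, 'a': 1}
See 'b': counts = {'c': 1, 'a': 1, 'b': 1}
See 'a': counts = {'c': 1, 'a': 2, 'b': 1}
See 'c': counts = {'c': 2, 'a': 2, 'b': 1}
See 'a': counts = {'c': 2, 'a': 3, 'b': 1}

{'c': 2, 'a': 3, 'b': 1}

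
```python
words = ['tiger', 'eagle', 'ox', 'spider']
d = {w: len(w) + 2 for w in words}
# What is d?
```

{'tiger': 7, 'eagle': 7, 'ox': 4, 'spider': 8}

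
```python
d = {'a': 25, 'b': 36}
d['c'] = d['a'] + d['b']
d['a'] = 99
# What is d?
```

After line 1: d = {'a': 25, 'b': 36}
After line 2 (d['c'] = 25 + 36): d = {'a': 25, 'b': 36, 'c': 61}
After line 3: d = {'a': 99, 'b': 36, 'c': 61}

{'a': 99, 'b': 36, 'c': 61}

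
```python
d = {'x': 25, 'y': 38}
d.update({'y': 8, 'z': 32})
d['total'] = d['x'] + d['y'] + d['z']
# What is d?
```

After line 1: d = {'x': 25, 'y': 38}
After line 2 (y overwritten, z added): d = {'x': 25, 'y': 8, 'z': 32}
After line 3 (total = 25 + 8 + 32 = 65): d = {'x': 25, 'y': 8, 'z': 32, 'total': 65}

{'x': 25, 'y': 8, 'z': 32, 'total': 65}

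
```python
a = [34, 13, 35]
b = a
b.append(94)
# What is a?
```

After line 1: a = [34, 13, 35]
After line 2 (b = a is an alias, same object): a = [34, 13, 35], b = [34, 13, 35]
After line 3 (b.append mutates the shared list): a = [34, 13, 35, 94], b = [34, 13, 35, 94]

[34, 13, 35, 94]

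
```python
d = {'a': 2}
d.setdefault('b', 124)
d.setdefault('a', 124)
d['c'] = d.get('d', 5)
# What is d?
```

After line 1: d = {'a': 2}
After line 2 (setdefault adds 'b'=124): d = {'a': 2, 'b': 124}
After line 3 (setdefault 'a' no-op, already exists): d = {'a': 2, 'b': 124}
After line 4 (get('d', 5) returns default since 'd' not in d): d = {'a': 2, 'b': 124, 'c': 5}

{'a': 2, 'b': 124, 'c': 5}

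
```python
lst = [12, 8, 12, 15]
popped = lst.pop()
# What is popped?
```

15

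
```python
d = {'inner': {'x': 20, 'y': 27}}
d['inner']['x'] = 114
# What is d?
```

After line 1: d = {'inner': {'x': 20, 'y': 27}}
After line 2 (inner x overwritten): d = {'inner': {'x': 114, 'y': 27}}

{'inner': {'x': 114, 'y': 27}}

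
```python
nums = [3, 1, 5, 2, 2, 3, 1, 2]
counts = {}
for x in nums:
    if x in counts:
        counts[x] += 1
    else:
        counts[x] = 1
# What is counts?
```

Initial: counts = {}, nums = [3, 1, 5, 2, 2, 3, 1, 2]
See 3: counts = {3: 1}
See 1: counts = {3: 1, 1: 1}
See 5: counts = {3: 1, 1: 1, 5: 1}
See 2: counts = {3: 1, 1: 1, 5: 1, 2: 1}
See 2: counts = {3: 1, 1: 1, 5: 1, 2: 2}
See 3: counts = {3: 2, 1: 1, 5: 1, 2: 2}
See 1: counts = {3: 2, 1: 2, 5: 1, 2: 2}
See 2: counts = {3: 2, 1: 2, 5: 1, 2: 3}

{3: 2, 1: 2, 5: 1, 2: 3}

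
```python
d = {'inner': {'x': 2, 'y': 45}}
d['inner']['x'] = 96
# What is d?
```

After line 1: d = {'inner': {'x': 2, 'y': 45}}
After line 2 (inner x overwritten): d = {'inner': {'x': 96, 'y': 45}}

{'inner': {'x': 96, 'y': 45}}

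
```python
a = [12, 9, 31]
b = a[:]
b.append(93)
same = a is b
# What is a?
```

After line 1: a = [12, 9, 31]
After line 2 (b = a[:] is a shallow copy, new object): a = [12, 9, 31], b = [12, 9, 31]
After line 3 (append only mutates b): a = [12, 9, 31], b = [12, 9, 31, 93]
After line 4 (same = a is b; different objects -> False): same = False

[12, 9, 31]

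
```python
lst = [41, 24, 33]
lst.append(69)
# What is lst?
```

[41, 24, 33, 69]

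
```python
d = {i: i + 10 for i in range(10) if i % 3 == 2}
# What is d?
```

{2: 12, 5: 15, 8: 18}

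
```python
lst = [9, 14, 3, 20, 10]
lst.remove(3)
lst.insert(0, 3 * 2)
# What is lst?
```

After line 1: lst = [9, 14, 3, 20, 10]
After line 2 (remove first 3): lst = [9, 14, 20, 10]
After line 3 (insert 6 at index 0): lst = [6, 9, 14, 20, 10]

[6, 9, 14, 20, 10]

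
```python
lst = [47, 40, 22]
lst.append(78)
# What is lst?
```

[47, 40, 22, 78]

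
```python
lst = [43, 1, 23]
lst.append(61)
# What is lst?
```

[43, 1, 23, 61]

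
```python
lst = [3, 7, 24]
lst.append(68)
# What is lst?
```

[3, 7, 24, 68]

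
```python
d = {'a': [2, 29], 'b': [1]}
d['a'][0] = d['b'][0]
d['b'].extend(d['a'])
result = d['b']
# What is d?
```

After line 1: d = {'a': [2, 29], 'b': [1]}
After line 2 (a[0] = b[0] = 1): d = {'a': [1, 29], 'b': [1]}
After line 3 (b.extend(a) appends [1, 29]): d = {'a': [1, 29], 'b': [1, 1, 29]}
After line 4: result = d['b'] = [1, 1, 29]

{'a': [1, 29], 'b': [1, 1, 29]}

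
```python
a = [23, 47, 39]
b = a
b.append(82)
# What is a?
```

After line 1: a = [23, 47, 39]
After line 2 (b = a is an alias, same object): a = [23, 47, 39], b = [23, 47, 39]
After line 3 (b.append mutates the shared list): a = [23, 47, 39, 82], b = [23, 47, 39, 82]

[23, 47, 39, 82]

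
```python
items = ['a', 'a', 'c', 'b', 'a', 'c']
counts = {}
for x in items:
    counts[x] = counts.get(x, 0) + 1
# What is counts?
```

Initial: counts = {}, items = ['a', 'a', 'c', 'b', 'a', 'c']
See 'a': counts = {'a': 1}
See 'a': counts = {'a': 2}
See 'c': counts = {'a': 2, 'c': 1}
See 'b': counts = {'a': 2, 'c': 1, 'b': 1}
See 'a': counts = {'a': 3, 'c': 1, 'b': 1}
See 'c': counts = {'a': 3, 'c': 2, 'b': 1}

{'a': 3, 'c': 2, 'b': 1}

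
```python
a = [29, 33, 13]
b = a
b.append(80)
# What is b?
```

After line 1: a = [29, 33, 13]
After line 2 (b = a is an alias, same object): a = [29, 33, 13], b = [29, 33, 13]
After line 3 (b.append mutates the shared list): a = [29, 33, 13, 80], b = [29, 33, 13, 80]

[29, 33, 13, 80]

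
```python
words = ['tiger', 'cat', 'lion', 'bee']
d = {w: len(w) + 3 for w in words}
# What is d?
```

{'tiger': 8, 'cat': 6, 'lion': 7, 'bee': 6}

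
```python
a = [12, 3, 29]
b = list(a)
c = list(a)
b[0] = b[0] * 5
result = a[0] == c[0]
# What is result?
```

After line 1: a = [12, 3, 29]
After line 2 (b = list(a), copy): a = [12, 3, 29], b = [12, 3, 29]
After line 3 (c = list(a) is a copy, new object): c = [12, 3, 29]
After line 4 (b[0] = 12 * 5 = 60; only b mutates (copy)): a = [12, 3, 29], b = [60, 3, 29], c = [12, 3, 29]
After line 5 (a[0] = 12, c[0] = 12; result = True)

True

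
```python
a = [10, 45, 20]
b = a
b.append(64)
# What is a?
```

After line 1: a = [10, 45, 20]
After line 2 (b = a is an alias, same object): a = [10, 45, 20], b = [10, 45, 20]
After line 3 (b.append mutates the shared list): a = [10, 45, 20, 64], b = [10, 45, 20, 64]

[10, 45, 20, 64]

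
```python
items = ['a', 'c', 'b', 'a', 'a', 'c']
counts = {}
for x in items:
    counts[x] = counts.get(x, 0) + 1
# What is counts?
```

Initial: counts = {}, items = ['a', 'c', 'b', 'a', 'a', 'c']
See 'a': counts = {'a': 1}
See 'c': counts = {'a': 1, 'c': 1}
See 'b': counts = {'a': 1, 'c': 1, 'b': 1}
See 'a': counts = {'a': 2, 'c': 1, 'b': 1}
See 'a': counts = {'a': 3, 'c': 1, 'b': 1}
See 'c': counts = {'a': 3, 'c': 2, 'b': 1}

{'a': 3, 'c': 2, 'b': 1}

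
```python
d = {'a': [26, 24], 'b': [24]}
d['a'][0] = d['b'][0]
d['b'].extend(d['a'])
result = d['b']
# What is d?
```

After line 1: d = {'a': [26, 24], 'b': [24]}
After line 2 (a[0] = b[0] = 24): d = {'a': [24, 24], 'b': [24]}
After line 3 (b.extend(a) appends [24, 24]): d = {'a': [24, 24], 'b': [24, 24, 24]}
After line 4: result = d['b'] = [24, 24, 24]

{'a': [24, 24], 'b': [24, 24, 24]}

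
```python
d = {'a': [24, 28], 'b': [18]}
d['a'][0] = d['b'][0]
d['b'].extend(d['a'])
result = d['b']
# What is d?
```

After line 1: d = {'a': [24, 28], 'b': [18]}
After line 2 (a[0] = b[0] = 18): d = {'a': [18, 28], 'b': [18]}
After line 3 (b.extend(a) appends [18, 28]): d = {'a': [18, 28], 'b': [18, 18, 28]}
After line 4: result = d['b'] = [18, 18, 28]

{'a': [18, 28], 'b': [18, 18, 28]}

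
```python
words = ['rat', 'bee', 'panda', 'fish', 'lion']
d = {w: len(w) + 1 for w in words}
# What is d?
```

{'rat': 4, 'bee': 4, 'panda': 6, 'fish': 5, 'lion': 5}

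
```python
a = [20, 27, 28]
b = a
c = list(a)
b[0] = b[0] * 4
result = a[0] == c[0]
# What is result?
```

After line 1: a = [20, 27, 28]
After line 2 (b = a, alias): a = [20, 27, 28], b = [20, 27, 28]
After line 3 (c = list(a) is a copy, new object): c = [20, 27, 28]
After line 4 (b[0] = 20 * 4 = 80; mutates shared a/b): a = b = [80, 27, 28], c = [20, 27, 28]
After line 5 (a[0] = 80, c[0] = 20; result = False)

False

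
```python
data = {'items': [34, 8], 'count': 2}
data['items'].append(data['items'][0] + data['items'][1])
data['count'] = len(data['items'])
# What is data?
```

After line 1: data = {'items': [34, 8], 'count': 2}
After line 2 (append 34 + 8 = 42): data = {'items': [34, 8, 42], 'count': 2}
After line 3 (count = len(items) = 3): data = {'items': [34, 8, 42], 'count': 3}

{'items': [34, 8, 42], 'count': 3}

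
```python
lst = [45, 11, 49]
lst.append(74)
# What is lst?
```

[45, 11, 49, 74]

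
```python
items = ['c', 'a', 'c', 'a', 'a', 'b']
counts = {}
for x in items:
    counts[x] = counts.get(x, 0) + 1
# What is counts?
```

Initial: counts = {}, items = ['c', 'a', 'c', 'a', 'a', 'b']
See 'c': counts = {'c': 1}
See 'a': counts = {'c': 1, 'a': 1}
See 'c': counts = {'c': 2, 'a': 1}
See 'a': counts = {'c': 2, 'a': 2}
See 'a': counts = {'c': 2, 'a': 3}
See 'b': counts = {'c': 2, 'a': 3, 'b': 1}

{'c': 2, 'a': 3, 'b': 1}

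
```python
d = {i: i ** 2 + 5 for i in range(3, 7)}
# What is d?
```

{3: 14, 4: 21, 5: 30, 6: 41}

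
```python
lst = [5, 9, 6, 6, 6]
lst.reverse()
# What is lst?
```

[6, 6, 6, 9, 5]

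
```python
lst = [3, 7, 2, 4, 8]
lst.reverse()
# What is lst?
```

[8, 4, 2, 7, 3]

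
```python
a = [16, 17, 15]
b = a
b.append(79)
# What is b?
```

After line 1: a = [16, 17, 15]
After line 2 (b = a is an alias, same object): a = [16, 17, 15], b = [16, 17, 15]
After line 3 (b.append mutates the shared list): a = [16, 17, 15, 79], b = [16, 17, 15, 79]

[16, 17, 15, 79]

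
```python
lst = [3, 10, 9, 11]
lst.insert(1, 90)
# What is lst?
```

[3, 90, 10, 9, 11]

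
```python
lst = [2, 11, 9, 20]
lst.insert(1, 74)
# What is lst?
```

[2, 74, 11, 9, 20]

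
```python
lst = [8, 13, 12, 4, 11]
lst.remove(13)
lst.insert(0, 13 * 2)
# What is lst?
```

After line 1: lst = [8, 13, 12, 4, 11]
After line 2 (remove first 13): lst = [8, 12, 4, 11]
After line 3 (insert 26 at index 0): lst = [26, 8, 12, 4, 11]

[26, 8, 12, 4, 11]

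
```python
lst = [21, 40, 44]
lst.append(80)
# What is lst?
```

[21, 40, 44, 80]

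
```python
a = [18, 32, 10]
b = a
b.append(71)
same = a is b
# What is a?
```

After line 1: a = [18, 32, 10]
After line 2 (b = a is an alias, same object): a = [18, 32, 10], b = [18, 32, 10]
After line 3 (b.append mutates the shared list): a = [18, 32, 10, 71], b = [18, 32, 10, 71]
After line 4 (same = a is b; same object -> True): same = True

[18, 32, 10, 71]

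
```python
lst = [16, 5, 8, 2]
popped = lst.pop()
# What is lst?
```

[16, 5, 8]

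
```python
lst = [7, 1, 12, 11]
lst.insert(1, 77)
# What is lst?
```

[7, 77, 1, 12, 11]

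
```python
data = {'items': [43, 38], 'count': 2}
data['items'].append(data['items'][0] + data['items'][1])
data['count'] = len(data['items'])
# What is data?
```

After line 1: data = {'items': [43, 38], 'count': 2}
After line 2 (append 43 + 38 = 81): data = {'items': [43, 38, 81], 'count': 2}
After line 3 (count = len(items) = 3): data = {'items': [43, 38, 81], 'count': 3}

{'items': [43, 38, 81], 'count': 3}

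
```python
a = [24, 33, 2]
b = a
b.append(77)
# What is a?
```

After line 1: a = [24, 33, 2]
After line 2 (b = a is an alias, same object): a = [24, 33, 2], b = [24, 33, 2]
After line 3 (b.append mutates the shared list): a = [24, 33, 2, 77], b = [24, 33, 2, 77]

[24, 33, 2, 77]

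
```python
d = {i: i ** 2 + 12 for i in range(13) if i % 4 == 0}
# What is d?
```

{0: 12, 4: 28, 8: 76, 12: 156}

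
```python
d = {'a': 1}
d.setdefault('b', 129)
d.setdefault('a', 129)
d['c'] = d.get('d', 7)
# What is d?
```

After line 1: d = {'a': 1}
After line 2 (setdefault adds 'b'=129): d = {'a': 1, 'b': 129}
After line 3 (setdefault 'a' no-op, already exists): d = {'a': 1, 'b': 129}
After line 4 (get('d', 7) returns default since 'd' not in d): d = {'a': 1, 'b': 129, 'c': 7}

{'a': 1, 'b': 129, 'c': 7}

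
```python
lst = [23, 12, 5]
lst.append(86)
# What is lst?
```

[23, 12, 5, 86]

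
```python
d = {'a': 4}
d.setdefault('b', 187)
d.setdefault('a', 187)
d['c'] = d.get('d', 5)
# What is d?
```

After line 1: d = {'a': 4}
After line 2 (setdefault adds 'b'=187): d = {'a': 4, 'b': 187}
After line 3 (setdefault 'a' no-op, already exists): d = {'a': 4, 'b': 187}
After line 4 (get('d', 5) returns default since 'd' not in d): d = {'a': 4, 'b': 187, 'c': 5}

{'a': 4, 'b': 187, 'c': 5}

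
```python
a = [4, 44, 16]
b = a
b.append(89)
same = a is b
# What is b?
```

After line 1: a = [4, 44, 16]
After line 2 (b = a is an alias, same object): a = [4, 44, 16], b = [4, 44, 16]
After line 3 (b.append mutates the shared list): a = [4, 44, 16, 89], b = [4, 44, 16, 89]
After line 4 (same = a is b; same object -> True): same = True

[4, 44, 16, 89]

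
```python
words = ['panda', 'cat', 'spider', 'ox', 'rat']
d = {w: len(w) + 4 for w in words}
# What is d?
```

{'panda': 9, 'cat': 7, 'spider': 10, 'ox': 6, 'rat': 7}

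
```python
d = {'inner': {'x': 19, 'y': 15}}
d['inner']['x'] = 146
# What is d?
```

After line 1: d = {'inner': {'x': 19, 'y': 15}}
After line 2 (inner x overwritten): d = {'inner': {'x': 146, 'y': 15}}

{'inner': {'x': 146, 'y': 15}}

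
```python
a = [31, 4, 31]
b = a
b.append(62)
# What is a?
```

After line 1: a = [31, 4, 31]
After line 2 (b = a is an alias, same object): a = [31, 4, 31], b = [31, 4, 31]
After line 3 (b.append mutates the shared list): a = [31, 4, 31, 62], b = [31, 4, 31, 62]

[31, 4, 31, 62]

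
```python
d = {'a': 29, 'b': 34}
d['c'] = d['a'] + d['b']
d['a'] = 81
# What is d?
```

After line 1: d = {'a': 29, 'b': 34}
After line 2 (d['c'] = 29 + 34): d = {'a': 29, 'b': 34, 'c': 63}
After line 3: d = {'a': 81, 'b': 34, 'c': 63}

{'a': 81, 'b': 34, 'c': 63}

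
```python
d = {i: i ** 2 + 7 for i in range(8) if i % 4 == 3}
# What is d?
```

{3: 16, 7: 56}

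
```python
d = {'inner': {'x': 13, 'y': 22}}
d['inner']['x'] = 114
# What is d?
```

After line 1: d = {'inner': {'x': 13, 'y': 22}}
After line 2 (inner x overwritten): d = {'inner': {'x': 114, 'y': 22}}

{'inner': {'x': 114, 'y': 22}}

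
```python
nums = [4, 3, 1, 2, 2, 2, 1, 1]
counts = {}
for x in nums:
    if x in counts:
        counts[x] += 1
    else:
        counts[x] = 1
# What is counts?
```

Initial: counts = {}, nums = [4, 3, 1, 2, 2, 2, 1, 1]
See 4: counts = {4: 1}
See 3: counts = {4: 1, 3: 1}
See 1: counts = {4: 1, 3: 1, 1: 1}
See 2: counts = {4: 1, 3: 1, 1: 1, 2: 1}
See 2: counts = {4: 1, 3: 1, 1: 1, 2: 2}
See 2: counts = {4: 1, 3: 1, 1: 1, 2: 3}
See 1: counts = {4: 1, 3: 1, 1: 2, 2: 3}
See 1: counts = {4: 1, 3: 1, 1: 3, 2: 3}

{4: 1, 3: 1, 1: 3, 2: 3}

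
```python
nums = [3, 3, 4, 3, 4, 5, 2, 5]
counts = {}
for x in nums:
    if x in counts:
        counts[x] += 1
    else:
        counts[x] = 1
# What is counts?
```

Initial: counts = {}, nums = [3, 3, 4, 3, 4, 5, 2, 5]
See 3: counts = {3: 1}
See 3: counts = {3: 2}
See 4: counts = {3: 2, 4: 1}
See 3: counts = {3: 3, 4: 1}
See 4: counts = {3: 3, 4: 2}
See 5: counts = {3: 3, 4: 2, 5: 1}
See 2: counts = {3: 3, 4: 2, 5: 1, 2: 1}
See 5: counts = {3: 3, 4: 2, 5: 2, 2: 1}

{3: 3, 4: 2, 5: 2, 2: 1}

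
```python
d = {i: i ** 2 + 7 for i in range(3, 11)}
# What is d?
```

{3: 16, 4: 23, 5: 32, 6: 43, 7: 56, 8: 71, 9: 88, 10: 107}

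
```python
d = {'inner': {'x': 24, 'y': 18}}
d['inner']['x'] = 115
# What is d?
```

After line 1: d = {'inner': {'x': 24, 'y': 18}}
After line 2 (inner x overwritten): d = {'inner': {'x': 115, 'y': 18}}

{'inner': {'x': 115, 'y': 18}}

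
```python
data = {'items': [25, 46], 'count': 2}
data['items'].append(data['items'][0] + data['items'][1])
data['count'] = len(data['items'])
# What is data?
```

After line 1: data = {'items': [25, 46], 'count': 2}
After line 2 (append 25 + 46 = 71): data = {'items': [25, 46, 71], 'count': 2}
After line 3 (count = len(items) = 3): data = {'items': [25, 46, 71], 'count': 3}

{'items': [25, 46, 71], 'count': 3}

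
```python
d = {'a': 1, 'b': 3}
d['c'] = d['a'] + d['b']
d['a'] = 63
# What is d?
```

After line 1: d = {'a': 1, 'b': 3}
After line 2 (d['c'] = 1 + 3): d = {'a': 1, 'b': 3, 'c': 4}
After line 3: d = {'a': 63, 'b': 3, 'c': 4}

{'a': 63, 'b': 3, 'c': 4}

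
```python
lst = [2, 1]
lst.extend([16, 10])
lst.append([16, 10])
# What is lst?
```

After line 1: lst = [2, 1]
After line 2 (extend unpacks [16, 10]): lst = [2, 1, 16, 10]
After line 3 (append adds [16, 10] as single element): lst = [2, 1, 16, 10, [16, 10]]

[2, 1, 16, 10, [16, 10]]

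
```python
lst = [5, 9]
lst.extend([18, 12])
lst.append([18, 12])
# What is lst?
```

After line 1: lst = [5, 9]
After line 2 (extend unpacks [18, 12]): lst = [5, 9, 18, 12]
After line 3 (append adds [18, 12] as single element): lst = [5, 9, 18, 12, [18, 12]]

[5, 9, 18, 12, [18, 12]]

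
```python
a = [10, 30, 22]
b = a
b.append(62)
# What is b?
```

After line 1: a = [10, 30, 22]
After line 2 (b = a is an alias, same object): a = [10, 30, 22], b = [10, 30, 22]
After line 3 (b.append mutates the shared list): a = [10, 30, 22, 62], b = [10, 30, 22, 62]

[10, 30, 22, 62]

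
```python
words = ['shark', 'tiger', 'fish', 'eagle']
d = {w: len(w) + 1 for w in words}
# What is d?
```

{'shark': 6, 'tiger': 6, 'fish': 5, 'eagle': 6}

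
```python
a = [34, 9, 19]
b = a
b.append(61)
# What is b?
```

After line 1: a = [34, 9, 19]
After line 2 (b = a is an alias, same object): a = [34, 9, 19], b = [34, 9, 19]
After line 3 (b.append mutates the shared list): a = [34, 9, 19, 61], b = [34, 9, 19, 61]

[34, 9, 19, 61]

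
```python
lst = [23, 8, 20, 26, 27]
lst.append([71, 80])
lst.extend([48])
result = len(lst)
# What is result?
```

After line 1: lst = [23, 8, 20, 26, 27]
After line 2 (append adds [71, 80] as single element): lst = [23, 8, 20, 26, 27, [71, 80]]
After line 3 (extend unpacks [48], adds 48): lst = [23, 8, 20, 26, 27, [71, 80], 48]
After line 4: result = len(lst) = 7

7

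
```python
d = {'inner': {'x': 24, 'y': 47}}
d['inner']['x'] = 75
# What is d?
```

After line 1: d = {'inner': {'x': 24, 'y': 47}}
After line 2 (inner x overwritten): d = {'inner': {'x': 75, 'y': 47}}

{'inner': {'x': 75, 'y': 47}}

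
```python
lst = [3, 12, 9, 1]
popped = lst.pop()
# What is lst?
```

[3, 12, 9]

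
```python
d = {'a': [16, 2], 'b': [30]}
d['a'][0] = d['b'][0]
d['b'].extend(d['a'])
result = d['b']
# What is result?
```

After line 1: d = {'a': [16, 2], 'b': [30]}
After line 2 (a[0] = b[0] = 30): d = {'a': [30, 2], 'b': [30]}
After line 3 (b.extend(a) appends [30, 2]): d = {'a': [30, 2], 'b': [30, 30, 2]}
After line 4: result = d['b'] = [30, 30, 2]

[30, 30, 2]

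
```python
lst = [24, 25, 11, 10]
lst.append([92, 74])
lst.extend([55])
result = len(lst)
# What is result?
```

After line 1: lst = [24, 25, 11, 10]
After line 2 (append adds [92, 74] as single element): lst = [24, 25, 11, 10, [92, 74]]
After line 3 (extend unpacks [55], adds 55): lst = [24, 25, 11, 10, [92, 74], 55]
After line 4: result = len(lst) = 6

6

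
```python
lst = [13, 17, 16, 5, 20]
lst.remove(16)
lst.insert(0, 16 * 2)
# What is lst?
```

After line 1: lst = [13, 17, 16, 5, 20]
After line 2 (remove first 16): lst = [13, 17, 5, 20]
After line 3 (insert 32 at index 0): lst = [32, 13, 17, 5, 20]

[32, 13, 17, 5, 20]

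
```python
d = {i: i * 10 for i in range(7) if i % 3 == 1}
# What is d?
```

{1: 10, 4: 40}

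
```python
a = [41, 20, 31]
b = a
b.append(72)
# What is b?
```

After line 1: a = [41, 20, 31]
After line 2 (b = a is an alias, same object): a = [41, 20, 31], b = [41, 20, 31]
After line 3 (b.append mutates the shared list): a = [41, 20, 31, 72], b = [41, 20, 31, 72]

[41, 20, 31, 72]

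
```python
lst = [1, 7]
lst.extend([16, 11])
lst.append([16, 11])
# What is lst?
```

After line 1: lst = [1, 7]
After line 2 (extend unpacks [16, 11]): lst = [1, 7, 16, 11]
After line 3 (append adds [16, 11] as single element): lst = [1, 7, 16, 11, [16, 11]]

[1, 7, 16, 11, [16, 11]]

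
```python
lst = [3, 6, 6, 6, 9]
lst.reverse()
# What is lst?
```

[9, 6, 6, 6, 3]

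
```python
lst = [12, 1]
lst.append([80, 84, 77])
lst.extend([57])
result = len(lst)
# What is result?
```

After line 1: lst = [12, 1]
After line 2 (append adds [80, 84, 77] as single element): lst = [12, 1, [80, 84, 77]]
After line 3 (extend unpacks [57], adds 57): lst = [12, 1, [80, 84, 77], 57]
After line 4: result = len(lst) = 4

4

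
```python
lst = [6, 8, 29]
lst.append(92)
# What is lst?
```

[6, 8, 29, 92]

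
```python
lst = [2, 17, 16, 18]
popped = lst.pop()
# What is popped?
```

18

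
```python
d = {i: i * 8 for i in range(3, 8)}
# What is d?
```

{3: 24, 4: 32, 5: 40, 6: 48, 7: 56}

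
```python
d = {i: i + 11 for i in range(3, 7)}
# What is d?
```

{3: 14, 4: 15, 5: 16, 6: 17}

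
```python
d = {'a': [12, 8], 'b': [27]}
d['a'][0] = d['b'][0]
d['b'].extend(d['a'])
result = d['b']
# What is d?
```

After line 1: d = {'a': [12, 8], 'b': [27]}
After line 2 (a[0] = b[0] = 27): d = {'a': [27, 8], 'b': [27]}
After line 3 (b.extend(a) appends [27, 8]): d = {'a': [27, 8], 'b': [27, 27, 8]}
After line 4: result = d['b'] = [27, 27, 8]

{'a': [27, 8], 'b': [27, 27, 8]}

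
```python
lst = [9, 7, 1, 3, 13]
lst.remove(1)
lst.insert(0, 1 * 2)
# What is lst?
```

After line 1: lst = [9, 7, 1, 3, 13]
After line 2 (remove first 1): lst = [9, 7, 3, 13]
After line 3 (insert 2 at index 0): lst = [2, 9, 7, 3, 13]

[2, 9, 7, 3, 13]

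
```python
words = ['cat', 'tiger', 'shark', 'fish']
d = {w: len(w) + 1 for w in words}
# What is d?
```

{'cat': 4, 'tiger': 6, 'shark': 6, 'fish': 5}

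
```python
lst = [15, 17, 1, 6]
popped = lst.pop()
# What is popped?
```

6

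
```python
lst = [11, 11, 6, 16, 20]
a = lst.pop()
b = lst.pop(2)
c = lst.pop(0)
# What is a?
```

After line 1: lst = [11, 11, 6, 16, 20]
After line 2 (pop() -> a = 20): lst = [11, 11, 6, 16]
After line 3 (pop(2) -> b = 6): lst = [11, 11, 16]
After line 4 (pop(0) -> c = 11): lst = [11, 16]

20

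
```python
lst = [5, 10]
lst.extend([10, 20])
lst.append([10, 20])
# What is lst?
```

After line 1: lst = [5, 10]
After line 2 (extend unpacks [10, 20]): lst = [5, 10, 10, 20]
After line 3 (append adds [10, 20] as single element): lst = [5, 10, 10, 20, [10, 20]]

[5, 10, 10, 20, [10, 20]]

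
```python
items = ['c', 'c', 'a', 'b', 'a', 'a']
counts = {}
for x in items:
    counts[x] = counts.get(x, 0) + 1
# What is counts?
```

Initial: counts = {}, items = ['c', 'c', 'a', 'b', 'a', 'a']
See 'c': counts = {'c': 1}
See 'c': counts = {'c': 2}
See 'a': counts = {'c': 2, 'a': 1}
See 'b': counts = {'c': 2, 'a': 1, 'b': 1}
See 'a': counts = {'c': 2, 'a': 2, 'b': 1}
See 'a': counts = {'c': 2, 'a': 3, 'b': 1}

{'c': 2, 'a': 3, 'b': 1}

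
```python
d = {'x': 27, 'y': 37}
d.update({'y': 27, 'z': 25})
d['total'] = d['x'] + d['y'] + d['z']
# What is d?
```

After line 1: d = {'x': 27, 'y': 37}
After line 2 (y overwritten, z added): d = {'x': 27, 'y': 27, 'z': 25}
After line 3 (total = 27 + 27 + 25 = 79): d = {'x': 27, 'y': 27, 'z': 25, 'total': 79}

{'x': 27, 'y': 27, 'z': 25, 'total': 79}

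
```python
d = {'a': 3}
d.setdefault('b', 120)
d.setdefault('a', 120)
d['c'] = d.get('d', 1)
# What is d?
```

After line 1: d = {'a': 3}
After line 2 (setdefault adds 'b'=120): d = {'a': 3, 'b': 120}
After line 3 (setdefault 'a' no-op, already exists): d = {'a': 3, 'b': 120}
After line 4 (get('d', 1) returns default since 'd' not in d): d = {'a': 3, 'b': 120, 'c': 1}

{'a': 3, 'b': 120, 'c': 1}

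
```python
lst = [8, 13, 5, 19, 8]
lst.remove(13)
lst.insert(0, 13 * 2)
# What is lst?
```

After line 1: lst = [8, 13, 5, 19, 8]
After line 2 (remove first 13): lst = [8, 5, 19, 8]
After line 3 (insert 26 at index 0): lst = [26, 8, 5, 19, 8]

[26, 8, 5, 19, 8]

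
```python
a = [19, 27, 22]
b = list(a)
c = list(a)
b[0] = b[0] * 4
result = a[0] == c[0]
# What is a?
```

After line 1: a = [19, 27, 22]
After line 2 (b = list(a), copy): a = [19, 27, 22], b = [19, 27, 22]
After line 3 (c = list(a) is a copy, new object): c = [19, 27, 22]
After line 4 (b[0] = 19 * 4 = 76; only b mutates (copy)): a = [19, 27, 22], b = [76, 27, 22], c = [19, 27, 22]
After line 5 (a[0] = 19, c[0] = 19; result = True)

[19, 27, 22]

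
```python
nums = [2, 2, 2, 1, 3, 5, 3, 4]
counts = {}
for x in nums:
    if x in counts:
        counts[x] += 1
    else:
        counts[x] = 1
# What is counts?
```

Initial: counts = {}, nums = [2, 2, 2, 1, 3, 5, 3, 4]
See 2: counts = {2: 1}
See 2: counts = {2: 2}
See 2: counts = {2: 3}
See 1: counts = {2: 3, 1: 1}
See 3: counts = {2: 3, 1: 1, 3: 1}
See 5: counts = {2: 3, 1: 1, 3: 1, 5: 1}
See 3: counts = {2: 3, 1: 1, 3: 2, 5: 1}
See 4: counts = {2: 3, 1: 1, 3: 2, 5: 1, 4: 1}

{2: 3, 1: 1, 3: 2, 5: 1, 4: 1}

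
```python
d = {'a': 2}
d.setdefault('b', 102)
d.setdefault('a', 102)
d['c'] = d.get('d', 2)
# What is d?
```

After line 1: d = {'a': 2}
After line 2 (setdefault adds 'b'=102): d = {'a': 2, 'b': 102}
After line 3 (setdefault 'a' no-op, already exists): d = {'a': 2, 'b': 102}
After line 4 (get('d', 2) returns default since 'd' not in d): d = {'a': 2, 'b': 102, 'c': 2}

{'a': 2, 'b': 102, 'c': 2}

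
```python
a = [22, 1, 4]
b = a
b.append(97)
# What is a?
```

After line 1: a = [22, 1, 4]
After line 2 (b = a is an alias, same object): a = [22, 1, 4], b = [22, 1, 4]
After line 3 (b.append mutates the shared list): a = [22, 1, 4, 97], b = [22, 1, 4, 97]

[22, 1, 4, 97]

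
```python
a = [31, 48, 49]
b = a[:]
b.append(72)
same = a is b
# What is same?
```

After line 1: a = [31, 48, 49]
After line 2 (b = a[:] is a shallow copy, new object): a = [31, 48, 49], b = [31, 48, 49]
After line 3 (append only mutates b): a = [31, 48, 49], b = [31, 48, 49, 72]
After line 4 (same = a is b; different objects -> False): same = False

False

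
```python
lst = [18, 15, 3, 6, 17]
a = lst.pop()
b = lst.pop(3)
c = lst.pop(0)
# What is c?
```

After line 1: lst = [18, 15, 3, 6, 17]
After line 2 (pop() -> a = 17): lst = [18, 15, 3, 6]
After line 3 (pop(3) -> b = 6): lst = [18, 15, 3]
After line 4 (pop(0) -> c = 18): lst = [15, 3]

18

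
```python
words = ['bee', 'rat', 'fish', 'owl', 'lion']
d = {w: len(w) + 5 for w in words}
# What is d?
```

{'bee': 8, 'rat': 8, 'fish': 9, 'owl': 8, 'lion': 9}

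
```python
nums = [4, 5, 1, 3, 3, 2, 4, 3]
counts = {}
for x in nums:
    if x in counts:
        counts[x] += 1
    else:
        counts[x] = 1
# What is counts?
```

Initial: counts = {}, nums = [4, 5, 1, 3, 3, 2, 4, 3]
See 4: counts = {4: 1}
See 5: counts = {4: 1, 5: 1}
See 1: counts = {4: 1, 5: 1, 1: 1}
See 3: counts = {4: 1, 5: 1, 1: 1, 3: 1}
See 3: counts = {4: 1, 5: 1, 1: 1, 3: 2}
See 2: counts = {4: 1, 5: 1, 1: 1, 3: 2, 2: 1}
See 4: counts = {4: 2, 5: 1, 1: 1, 3: 2, 2: 1}
See 3: counts = {4: 2, 5: 1, 1: 1, 3: 3, 2: 1}

{4: 2, 5: 1, 1: 1, 3: 3, 2: 1}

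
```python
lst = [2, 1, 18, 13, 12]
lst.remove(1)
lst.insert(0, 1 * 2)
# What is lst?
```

After line 1: lst = [2, 1, 18, 13, 12]
After line 2 (remove first 1): lst = [2, 18, 13, 12]
After line 3 (insert 2 at index 0): lst = [2, 2, 18, 13, 12]

[2, 2, 18, 13, 12]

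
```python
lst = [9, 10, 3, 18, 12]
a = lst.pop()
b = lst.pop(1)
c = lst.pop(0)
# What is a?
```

After line 1: lst = [9, 10, 3, 18, 12]
After line 2 (pop() -> a = 12): lst = [9, 10, 3, 18]
After line 3 (pop(1) -> b = 10): lst = [9, 3, 18]
After line 4 (pop(0) -> c = 9): lst = [3, 18]

12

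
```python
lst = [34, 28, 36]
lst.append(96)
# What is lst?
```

[34, 28, 36, 96]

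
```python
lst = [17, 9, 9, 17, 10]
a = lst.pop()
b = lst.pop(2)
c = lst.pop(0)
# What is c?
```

After line 1: lst = [17, 9, 9, 17, 10]
After line 2 (pop() -> a = 10): lst = [17, 9, 9, 17]
After line 3 (pop(2) -> b = 9): lst = [17, 9, 17]
After line 4 (pop(0) -> c = 17): lst = [9, 17]

17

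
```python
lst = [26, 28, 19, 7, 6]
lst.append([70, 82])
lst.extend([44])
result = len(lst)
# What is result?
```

After line 1: lst = [26, 28, 19, 7, 6]
After line 2 (append adds [70, 82] as single element): lst = [26, 28, 19, 7, 6, [70, 82]]
After line 3 (extend unpacks [44], adds 44): lst = [26, 28, 19, 7, 6, [70, 82], 44]
After line 4: result = len(lst) = 7

7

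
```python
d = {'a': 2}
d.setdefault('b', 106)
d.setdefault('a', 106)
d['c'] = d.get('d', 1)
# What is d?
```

After line 1: d = {'a': 2}
After line 2 (setdefault adds 'b'=106): d = {'a': 2, 'b': 106}
After line 3 (setdefault 'a' no-op, already exists): d = {'a': 2, 'b': 106}
After line 4 (get('d', 1) returns default since 'd' not in d): d = {'a': 2, 'b': 106, 'c': 1}

{'a': 2, 'b': 106, 'c': 1}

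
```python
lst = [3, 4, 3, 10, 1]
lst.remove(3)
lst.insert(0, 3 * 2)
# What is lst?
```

After line 1: lst = [3, 4, 3, 10, 1]
After line 2 (remove first 3): lst = [4, 3, 10, 1]
After line 3 (insert 6 at index 0): lst = [6, 4, 3, 10, 1]

[6, 4, 3, 10, 1]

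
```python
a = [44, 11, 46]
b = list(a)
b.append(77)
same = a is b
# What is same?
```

After line 1: a = [44, 11, 46]
After line 2 (b = list(a) is a shallow copy, new object): a = [44, 11, 46], b = [44, 11, 46]
After line 3 (append only mutates b): a = [44, 11, 46], b = [44, 11, 46, 77]
After line 4 (same = a is b; different objects -> False): same = False

False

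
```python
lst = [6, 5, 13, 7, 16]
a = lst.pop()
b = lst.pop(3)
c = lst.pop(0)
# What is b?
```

After line 1: lst = [6, 5, 13, 7, 16]
After line 2 (pop() -> a = 16): lst = [6, 5, 13, 7]
After line 3 (pop(3) -> b = 7): lst = [6, 5, 13]
After line 4 (pop(0) -> c = 6): lst = [5, 13]

7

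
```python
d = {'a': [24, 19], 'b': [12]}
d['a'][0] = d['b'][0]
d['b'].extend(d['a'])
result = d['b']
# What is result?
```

After line 1: d = {'a': [24, 19], 'b': [12]}
After line 2 (a[0] = b[0] = 12): d = {'a': [12, 19], 'b': [12]}
After line 3 (b.extend(a) appends [12, 19]): d = {'a': [12, 19], 'b': [12, 12, 19]}
After line 4: result = d['b'] = [12, 12, 19]

[12, 12, 19]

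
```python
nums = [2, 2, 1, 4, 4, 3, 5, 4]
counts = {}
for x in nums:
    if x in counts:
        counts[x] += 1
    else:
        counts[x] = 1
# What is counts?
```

Initial: counts = {}, nums = [2, 2, 1, 4, 4, 3, 5, 4]
See 2: counts = {2: 1}
See 2: counts = {2: 2}
See 1: counts = {2: 2, 1: 1}
See 4: counts = {2: 2, 1: 1, 4: 1}
See 4: counts = {2: 2, 1: 1, 4: 2}
See 3: counts = {2: 2, 1: 1, 4: 2, 3: 1}
See 5: counts = {2: 2, 1: 1, 4: 2, 3: 1, 5: 1}
See 4: counts = {2: 2, 1: 1, 4: 3, 3: 1, 5: 1}

{2: 2, 1: 1, 4: 3, 3: 1, 5: 1}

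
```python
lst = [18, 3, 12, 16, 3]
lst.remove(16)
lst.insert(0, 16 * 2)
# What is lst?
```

After line 1: lst = [18, 3, 12, 16, 3]
After line 2 (remove first 16): lst = [18, 3, 12, 3]
After line 3 (insert 32 at index 0): lst = [32, 18, 3, 12, 3]

[32, 18, 3, 12, 3]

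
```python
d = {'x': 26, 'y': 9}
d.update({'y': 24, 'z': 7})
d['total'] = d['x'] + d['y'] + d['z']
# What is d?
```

After line 1: d = {'x': 26, 'y': 9}
After line 2 (y overwritten, z added): d = {'x': 26, 'y': 24, 'z': 7}
After line 3 (total = 26 + 24 + 7 = 57): d = {'x': 26, 'y': 24, 'z': 7, 'total': 57}

{'x': 26, 'y': 24, 'z': 7, 'total': 57}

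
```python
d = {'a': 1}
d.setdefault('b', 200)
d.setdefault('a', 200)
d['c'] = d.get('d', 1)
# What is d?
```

After line 1: d = {'a': 1}
After line 2 (setdefault adds 'b'=200): d = {'a': 1, 'b': 200}
After line 3 (setdefault 'a' no-op, already exists): d = {'a': 1, 'b': 200}
After line 4 (get('d', 1) returns default since 'd' not in d): d = {'a': 1, 'b': 200, 'c': 1}

{'a': 1, 'b': 200, 'c': 1}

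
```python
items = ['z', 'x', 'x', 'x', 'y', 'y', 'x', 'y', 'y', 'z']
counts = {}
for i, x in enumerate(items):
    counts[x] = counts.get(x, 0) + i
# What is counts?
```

Initial: counts = {}, items = ['z', 'x', 'x', 'x', 'y', 'y', 'x', 'y', 'y', 'z']
i=0, x='z': counts = {'z': 0}
i=1, x='x': counts = {'z': 0, 'x': 1}
i=2, x='x': counts = {'z': 0, 'x': 3}
i=3, x='x': counts = {'z': 0, 'x': 6}
i=4, x='y': counts = {'z': 0, 'x': 6, 'y': 4}
i=5, x='y': counts = {'z': 0, 'x': 6, 'y': 9}
i=6, x='x': counts = {'z': 0, 'x': 12, 'y': 9}
i=7, x='y': counts = {'z': 0, 'x': 12, 'y': 16}
i=8, x='y': counts = {'z': 0, 'x': 12, 'y': 24}
i=9, x='z': counts = {'z': 9, 'x': 12, 'y': 24}

{'z': 9, 'x': 12, 'y': 24}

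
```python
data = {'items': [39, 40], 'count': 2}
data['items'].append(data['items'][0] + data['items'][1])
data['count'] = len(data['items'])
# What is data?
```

After line 1: data = {'items': [39, 40], 'count': 2}
After line 2 (append 39 + 40 = 79): data = {'items': [39, 40, 79], 'count': 2}
After line 3 (count = len(items) = 3): data = {'items': [39, 40, 79], 'count': 3}

{'items': [39, 40, 79], 'count': 3}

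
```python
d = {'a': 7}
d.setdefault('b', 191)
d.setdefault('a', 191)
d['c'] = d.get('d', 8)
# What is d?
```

After line 1: d = {'a': 7}
After line 2 (setdefault adds 'b'=191): d = {'a': 7, 'b': 191}
After line 3 (setdefault 'a' no-op, already exists): d = {'a': 7, 'b': 191}
After line 4 (get('d', 8) returns default since 'd' not in d): d = {'a': 7, 'b': 191, 'c': 8}

{'a': 7, 'b': 191, 'c': 8}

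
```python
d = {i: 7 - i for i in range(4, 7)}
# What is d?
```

{4: 3, 5: 2, 6: 1}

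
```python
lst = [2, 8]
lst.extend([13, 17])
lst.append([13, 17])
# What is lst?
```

After line 1: lst = [2, 8]
After line 2 (extend unpacks [13, 17]): lst = [2, 8, 13, 17]
After line 3 (append adds [13, 17] as single element): lst = [2, 8, 13, 17, [13, 17]]

[2, 8, 13, 17, [13, 17]]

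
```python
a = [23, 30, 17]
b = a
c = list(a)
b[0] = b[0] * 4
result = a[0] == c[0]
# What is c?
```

After line 1: a = [23, 30, 17]
After line 2 (b = a, alias): a = [23, 30, 17], b = [23, 30, 17]
After line 3 (c = list(a) is a copy, new object): c = [23, 30, 17]
After line 4 (b[0] = 23 * 4 = 92; mutates shared a/b): a = b = [92, 30, 17], c = [23, 30, 17]
After line 5 (a[0] = 92, c[0] = 23; result = False)

[23, 30, 17]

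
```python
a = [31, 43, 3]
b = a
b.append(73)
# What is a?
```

After line 1: a = [31, 43, 3]
After line 2 (b = a is an alias, same object): a = [31, 43, 3], b = [31, 43, 3]
After line 3 (b.append mutates the shared list): a = [31, 43, 3, 73], b = [31, 43, 3, 73]

[31, 43, 3, 73]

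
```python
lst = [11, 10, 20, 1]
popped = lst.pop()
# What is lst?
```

[11, 10, 20]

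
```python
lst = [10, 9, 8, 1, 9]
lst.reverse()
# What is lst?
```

[9, 1, 8, 9, 10]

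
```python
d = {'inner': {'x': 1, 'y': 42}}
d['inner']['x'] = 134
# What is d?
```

After line 1: d = {'inner': {'x': 1, 'y': 42}}
After line 2 (inner x overwritten): d = {'inner': {'x': 134, 'y': 42}}

{'inner': {'x': 134, 'y': 42}}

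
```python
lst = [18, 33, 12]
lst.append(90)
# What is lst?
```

[18, 33, 12, 90]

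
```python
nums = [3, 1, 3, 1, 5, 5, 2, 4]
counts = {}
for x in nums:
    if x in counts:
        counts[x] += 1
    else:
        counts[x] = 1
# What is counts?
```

Initial: counts = {}, nums = [3, 1, 3, 1, 5, 5, 2, 4]
See 3: counts = {3: 1}
See 1: counts = {3: 1, 1: 1}
See 3: counts = {3: 2, 1: 1}
See 1: counts = {3: 2, 1: 2}
See 5: counts = {3: 2, 1: 2, 5: 1}
See 5: counts = {3: 2, 1: 2, 5: 2}
See 2: counts = {3: 2, 1: 2, 5: 2, 2: 1}
See 4: counts = {3: 2, 1: 2, 5: 2, 2: 1, 4: 1}

{3: 2, 1: 2, 5: 2, 2: 1, 4: 1}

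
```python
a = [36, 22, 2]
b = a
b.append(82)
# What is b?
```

After line 1: a = [36, 22, 2]
After line 2 (b = a is an alias, same object): a = [36, 22, 2], b = [36, 22, 2]
After line 3 (b.append mutates the shared list): a = [36, 22, 2, 82], b = [36, 22, 2, 82]

[36, 22, 2, 82]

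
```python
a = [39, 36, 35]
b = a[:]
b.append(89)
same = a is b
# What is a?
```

After line 1: a = [39, 36, 35]
After line 2 (b = a[:] is a shallow copy, new object): a = [39, 36, 35], b = [39, 36, 35]
After line 3 (append only mutates b): a = [39, 36, 35], b = [39, 36, 35, 89]
After line 4 (same = a is b; different objects -> False): same = False

[39, 36, 35]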